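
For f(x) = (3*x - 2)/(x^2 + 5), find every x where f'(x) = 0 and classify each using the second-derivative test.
f'(x) = (-3*x^2 + 4*x + 15)/(x^4 + 10*x^2 + 25)

Solve f'(x) = 0:
  f'(x) = -(x - 3)*(3*x + 5)/(x^2 + 5)^2; the denominator is positive wherever f is defined, so f'(x) = 0 ⇔ -3*x^2 + 4*x + 15 = 0.
  Factor: -3*x^2 + 4*x + 15 = -(x - 3)*(3*x + 5) = 0.
  ⇒ x = -5/3, 3

f''(x) = 2*(4*x^2*(3*x - 2) + (2 - 9*x)*(x^2 + 5))/(x^2 + 5)^3
Second-derivative test at each critical point:
  f''(-5/3) = 81/350 > 0 → local minimum
  f''(3) = -1/14 < 0 → local maximum

Critical points: x = -5/3 (local minimum); x = 3 (local maximum)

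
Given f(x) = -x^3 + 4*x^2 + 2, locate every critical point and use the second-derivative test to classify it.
f'(x) = x*(8 - 3*x)

Solve f'(x) = 0:
  Factor: -3*x^2 + 8*x = -x*(3*x - 8) = 0.
  ⇒ x = 0, 8/3

f''(x) = 8 - 6*x
Second-derivative test at each critical point:
  f''(0) = 8 > 0 → local minimum
  f''(8/3) = -8 < 0 → local maximum

Critical points: x = 0 (local minimum); x = 8/3 (local maximum)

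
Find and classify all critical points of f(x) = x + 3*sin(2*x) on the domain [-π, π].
f'(x) = 6*cos(2*x) + 1

Solve f'(x) = 0 on [-π, π]:
  f'(x) = 0 ⇔ cos(2*x) = -1/6, i.e. 2*x = ±arccos(-1/6) + 2nπ; keep the solutions lying in [-π, π].
  ⇒ x = -pi + acos(-1/6)/2 ≈ -2.2725, -acos(-1/6)/2 ≈ -0.8691, acos(-1/6)/2 ≈ 0.8691, pi - acos(-1/6)/2 ≈ 2.2725

f''(x) = -12*sin(2*x)
Second-derivative test at each critical point:
  f''(-2.2725) = -11.8322 < 0 → local maximum
  f''(-0.8691) = 11.8322 > 0 → local minimum
  f''(0.8691) = -11.8322 < 0 → local maximum
  f''(2.2725) = 11.8322 > 0 → local minimum

Critical points: x = -pi + acos(-1/6)/2 ≈ -2.2725 (local maximum); x = -acos(-1/6)/2 ≈ -0.8691 (local minimum); x = acos(-1/6)/2 ≈ 0.8691 (local maximum); x = pi - acos(-1/6)/2 ≈ 2.2725 (local minimum)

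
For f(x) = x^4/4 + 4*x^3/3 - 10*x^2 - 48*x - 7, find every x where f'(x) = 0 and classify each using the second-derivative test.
f'(x) = x^3 + 4*x^2 - 20*x - 48

Solve f'(x) = 0:
  Factor: x^3 + 4*x^2 - 20*x - 48 = (x - 4)*(x + 2)*(x + 6) = 0.
  ⇒ x = -6, -2, 4

f''(x) = 3*x^2 + 8*x - 20
Second-derivative test at each critical point:
  f''(-6) = 40 > 0 → local minimum
  f''(-2) = -24 < 0 → local maximum
  f''(4) = 60 > 0 → local minimum

Critical points: x = -6 (local minimum); x = -2 (local maximum); x = 4 (local minimum)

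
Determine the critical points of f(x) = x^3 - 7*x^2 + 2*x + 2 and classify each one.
f'(x) = 3*x^2 - 14*x + 2

Solve f'(x) = 0:
  3*x^2 - 14*x + 2 = 0 has no rational roots; quadratic formula: x = (14 ± √172)/6.
  ⇒ x = 7/3 - sqrt(43)/3 ≈ 0.1475, sqrt(43)/3 + 7/3 ≈ 4.5191

f''(x) = 6*x - 14
Second-derivative test at each critical point:
  f''(0.1475) = -13.1149 < 0 → local maximum
  f''(4.5191) = 13.1149 > 0 → local minimum

Critical points: x = 7/3 - sqrt(43)/3 ≈ 0.1475 (local maximum); x = sqrt(43)/3 + 7/3 ≈ 4.5191 (local minimum)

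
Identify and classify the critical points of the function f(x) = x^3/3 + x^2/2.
f'(x) = x*(x + 1)

Solve f'(x) = 0:
  Factor: x^2 + x = x*(x + 1) = 0.
  ⇒ x = -1, 0

f''(x) = 2*x + 1
Second-derivative test at each critical point:
  f''(-1) = -1 < 0 → local maximum
  f''(0) = 1 > 0 → local minimum

Critical points: x = -1 (local maximum); x = 0 (local minimum)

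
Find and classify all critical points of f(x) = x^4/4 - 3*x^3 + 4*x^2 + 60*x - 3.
f'(x) = x^3 - 9*x^2 + 8*x + 60

Solve f'(x) = 0:
  Factor: x^3 - 9*x^2 + 8*x + 60 = (x - 6)*(x - 5)*(x + 2) = 0.
  ⇒ x = -2, 5, 6

f''(x) = 3*x^2 - 18*x + 8
Second-derivative test at each critical point:
  f''(-2) = 56 > 0 → local minimum
  f''(5) = -7 < 0 → local maximum
  f''(6) = 8 > 0 → local minimum

Critical points: x = -2 (local minimum); x = 5 (local maximum); x = 6 (local minimum)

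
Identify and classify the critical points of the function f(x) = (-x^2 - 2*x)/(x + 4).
f'(x) = (-x^2 - 8*x - 8)/(x^2 + 8*x + 16)

Solve f'(x) = 0:
  f'(x) = -(x^2 + 8*x + 8)/(x + 4)^2; the denominator is positive wherever f is defined, so f'(x) = 0 ⇔ -x^2 - 8*x - 8 = 0.
  x^2 + 8*x + 8 = 0 has no rational roots; quadratic formula: x = (-8 ± √32)/2.
  ⇒ x = -4 - 2*sqrt(2) ≈ -6.8284, -4 + 2*sqrt(2) ≈ -1.1716

f''(x) = -16/(x^3 + 12*x^2 + 48*x + 64)
Second-derivative test at each critical point:
  f''(-6.8284) = 0.7071 > 0 → local minimum
  f''(-1.1716) = -0.7071 < 0 → local maximum

Critical points: x = -4 - 2*sqrt(2) ≈ -6.8284 (local minimum); x = -4 + 2*sqrt(2) ≈ -1.1716 (local maximum)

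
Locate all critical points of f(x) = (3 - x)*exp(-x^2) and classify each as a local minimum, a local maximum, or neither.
f'(x) = (2*x*(x - 3) - 1)*exp(-x^2)

Solve f'(x) = 0:
  f'(x) = (2*x^2 - 6*x - 1)·exp(-x^2) and exp(-x^2) > 0 for every x, so f'(x) = 0 ⇔ 2*x^2 - 6*x - 1 = 0.
  2*x^2 - 6*x - 1 = 0 has no rational roots; quadratic formula: x = (6 ± √44)/4.
  ⇒ x = 3/2 - sqrt(11)/2 ≈ -0.1583, 3/2 + sqrt(11)/2 ≈ 3.1583

f''(x) = 2*(2*x^2*(3 - x) + 3*x - 3)*exp(-x^2)
Second-derivative test at each critical point:
  f''(-0.1583) = -6.4691 < 0 → local maximum
  f''(3.1583) = 3.088e-04 > 0 → local minimum

Critical points: x = 3/2 - sqrt(11)/2 ≈ -0.1583 (local maximum); x = 3/2 + sqrt(11)/2 ≈ 3.1583 (local minimum)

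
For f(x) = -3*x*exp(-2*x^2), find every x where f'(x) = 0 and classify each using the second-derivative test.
f'(x) = 3*(4*x^2 - 1)*exp(-2*x^2)

Solve f'(x) = 0:
  f'(x) = (12*x^2 - 3)·exp(-2*x^2) and exp(-2*x^2) > 0 for every x, so f'(x) = 0 ⇔ 12*x^2 - 3 = 0.
  Factor: 12*x^2 - 3 = 3*(2*x - 1)*(2*x + 1) = 0.
  ⇒ x = -1/2, 1/2

f''(x) = (-48*x^3 + 36*x)*exp(-2*x^2)
Second-derivative test at each critical point:
  f''(-1/2) = -7.2784 < 0 → local maximum
  f''(1/2) = 7.2784 > 0 → local minimum

Critical points: x = -1/2 (local maximum); x = 1/2 (local minimum)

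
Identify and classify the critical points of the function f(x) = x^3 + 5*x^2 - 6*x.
f'(x) = 3*x^2 + 10*x - 6

Solve f'(x) = 0:
  3*x^2 + 10*x - 6 = 0 has no rational roots; quadratic formula: x = (-10 ± √172)/6.
  ⇒ x = -sqrt(43)/3 - 5/3 ≈ -3.8525, -5/3 + sqrt(43)/3 ≈ 0.5191

f''(x) = 6*x + 10
Second-derivative test at each critical point:
  f''(-3.8525) = -13.1149 < 0 → local maximum
  f''(0.5191) = 13.1149 > 0 → local minimum

Critical points: x = -sqrt(43)/3 - 5/3 ≈ -3.8525 (local maximum); x = -5/3 + sqrt(43)/3 ≈ 0.5191 (local minimum)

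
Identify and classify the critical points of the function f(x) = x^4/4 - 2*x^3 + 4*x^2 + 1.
f'(x) = x*(x^2 - 6*x + 8)

Solve f'(x) = 0:
  Factor: x^3 - 6*x^2 + 8*x = x*(x - 4)*(x - 2) = 0.
  ⇒ x = 0, 2, 4

f''(x) = 3*x^2 - 12*x + 8
Second-derivative test at each critical point:
  f''(0) = 8 > 0 → local minimum
  f''(2) = -4 < 0 → local maximum
  f''(4) = 8 > 0 → local minimum

Critical points: x = 0 (local minimum); x = 2 (local maximum); x = 4 (local minimum)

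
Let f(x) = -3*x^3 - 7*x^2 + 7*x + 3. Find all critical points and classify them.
f'(x) = -9*x^2 - 14*x + 7

Solve f'(x) = 0:
  9*x^2 + 14*x - 7 = 0 has no rational roots; quadratic formula: x = (-14 ± √448)/18.
  ⇒ x = -4*sqrt(7)/9 - 7/9 ≈ -1.9537, -7/9 + 4*sqrt(7)/9 ≈ 0.3981

f''(x) = -18*x - 14
Second-derivative test at each critical point:
  f''(-1.9537) = 21.1660 > 0 → local minimum
  f''(0.3981) = -21.1660 < 0 → local maximum

Critical points: x = -4*sqrt(7)/9 - 7/9 ≈ -1.9537 (local minimum); x = -7/9 + 4*sqrt(7)/9 ≈ 0.3981 (local maximum)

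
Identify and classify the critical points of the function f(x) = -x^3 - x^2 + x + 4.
f'(x) = -3*x^2 - 2*x + 1

Solve f'(x) = 0:
  Factor: -3*x^2 - 2*x + 1 = -(x + 1)*(3*x - 1) = 0.
  ⇒ x = -1, 1/3

f''(x) = -6*x - 2
Second-derivative test at each critical point:
  f''(-1) = 4 > 0 → local minimum
  f''(1/3) = -4 < 0 → local maximum

Critical points: x = -1 (local minimum); x = 1/3 (local maximum)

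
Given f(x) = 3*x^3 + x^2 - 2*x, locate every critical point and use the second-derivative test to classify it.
f'(x) = 9*x^2 + 2*x - 2

Solve f'(x) = 0:
  9*x^2 + 2*x - 2 = 0 has no rational roots; quadratic formula: x = (-2 ± √76)/18.
  ⇒ x = -sqrt(19)/9 - 1/9 ≈ -0.5954, -1/9 + sqrt(19)/9 ≈ 0.3732

f''(x) = 18*x + 2
Second-derivative test at each critical point:
  f''(-0.5954) = -8.7178 < 0 → local maximum
  f''(0.3732) = 8.7178 > 0 → local minimum

Critical points: x = -sqrt(19)/9 - 1/9 ≈ -0.5954 (local maximum); x = -1/9 + sqrt(19)/9 ≈ 0.3732 (local minimum)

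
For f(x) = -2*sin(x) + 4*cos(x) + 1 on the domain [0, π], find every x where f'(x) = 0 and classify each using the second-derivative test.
f'(x) = -4*sin(x) - 2*cos(x)

Solve f'(x) = 0 on [0, π]:
  f'(x) = 0 ⇔ -2*cos(x) = 4*sin(x) ⇔ tan(x) = -1/2, i.e. x = arctan(-1/2) + nπ; keep the solutions lying in [0, π].
  ⇒ x = pi - atan(1/2) ≈ 2.6779

f''(x) = 2*sin(x) - 4*cos(x)
Second-derivative test at each critical point:
  f''(2.6779) = 4.4721 > 0 → local minimum

Critical points: x = pi - atan(1/2) ≈ 2.6779 (local minimum)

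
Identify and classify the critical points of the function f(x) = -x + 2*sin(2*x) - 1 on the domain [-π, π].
f'(x) = 4*cos(2*x) - 1

Solve f'(x) = 0 on [-π, π]:
  f'(x) = 0 ⇔ cos(2*x) = 1/4, i.e. 2*x = ±arccos(1/4) + 2nπ; keep the solutions lying in [-π, π].
  ⇒ x = -pi + acos(1/4)/2 ≈ -2.4825, -acos(1/4)/2 ≈ -0.6591, acos(1/4)/2 ≈ 0.6591, pi - acos(1/4)/2 ≈ 2.4825

f''(x) = -8*sin(2*x)
Second-derivative test at each critical point:
  f''(-2.4825) = -7.7460 < 0 → local maximum
  f''(-0.6591) = 7.7460 > 0 → local minimum
  f''(0.6591) = -7.7460 < 0 → local maximum
  f''(2.4825) = 7.7460 > 0 → local minimum

Critical points: x = -pi + acos(1/4)/2 ≈ -2.4825 (local maximum); x = -acos(1/4)/2 ≈ -0.6591 (local minimum); x = acos(1/4)/2 ≈ 0.6591 (local maximum); x = pi - acos(1/4)/2 ≈ 2.4825 (local minimum)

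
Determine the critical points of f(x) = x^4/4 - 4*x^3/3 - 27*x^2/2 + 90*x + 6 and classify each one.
f'(x) = x^3 - 4*x^2 - 27*x + 90

Solve f'(x) = 0:
  Factor: x^3 - 4*x^2 - 27*x + 90 = (x - 6)*(x - 3)*(x + 5) = 0.
  ⇒ x = -5, 3, 6

f''(x) = 3*x^2 - 8*x - 27
Second-derivative test at each critical point:
  f''(-5) = 88 > 0 → local minimum
  f''(3) = -24 < 0 → local maximum
  f''(6) = 33 > 0 → local minimum

Critical points: x = -5 (local minimum); x = 3 (local maximum); x = 6 (local minimum)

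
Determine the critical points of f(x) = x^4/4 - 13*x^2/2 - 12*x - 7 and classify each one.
f'(x) = x^3 - 13*x - 12

Solve f'(x) = 0:
  Factor: x^3 - 13*x - 12 = (x - 4)*(x + 1)*(x + 3) = 0.
  ⇒ x = -3, -1, 4

f''(x) = 3*x^2 - 13
Second-derivative test at each critical point:
  f''(-3) = 14 > 0 → local minimum
  f''(-1) = -10 < 0 → local maximum
  f''(4) = 35 > 0 → local minimum

Critical points: x = -3 (local minimum); x = -1 (local maximum); x = 4 (local minimum)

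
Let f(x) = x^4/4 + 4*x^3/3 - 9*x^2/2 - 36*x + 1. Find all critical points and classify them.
f'(x) = x^3 + 4*x^2 - 9*x - 36

Solve f'(x) = 0:
  Factor: x^3 + 4*x^2 - 9*x - 36 = (x - 3)*(x + 3)*(x + 4) = 0.
  ⇒ x = -4, -3, 3

f''(x) = 3*x^2 + 8*x - 9
Second-derivative test at each critical point:
  f''(-4) = 7 > 0 → local minimum
  f''(-3) = -6 < 0 → local maximum
  f''(3) = 42 > 0 → local minimum

Critical points: x = -4 (local minimum); x = -3 (local maximum); x = 3 (local minimum)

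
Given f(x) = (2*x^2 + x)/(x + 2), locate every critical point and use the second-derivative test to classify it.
f'(x) = 2*(x^2 + 4*x + 1)/(x^2 + 4*x + 4)

Solve f'(x) = 0:
  f'(x) = 2*(x^2 + 4*x + 1)/(x + 2)^2; the denominator is positive wherever f is defined, so f'(x) = 0 ⇔ 2*x^2 + 8*x + 2 = 0.
  Factor: 2*x^2 + 8*x + 2 = 2*(x^2 + 4*x + 1); x^2 + 4*x + 1 = 0 has no rational roots; quadratic formula: x = (-4 ± √12)/2.
  ⇒ x = -2 - sqrt(3) ≈ -3.7321, -2 + sqrt(3) ≈ -0.2679

f''(x) = 12/(x^3 + 6*x^2 + 12*x + 8)
Second-derivative test at each critical point:
  f''(-3.7321) = -2.3094 < 0 → local maximum
  f''(-0.2679) = 2.3094 > 0 → local minimum

Critical points: x = -2 - sqrt(3) ≈ -3.7321 (local maximum); x = -2 + sqrt(3) ≈ -0.2679 (local minimum)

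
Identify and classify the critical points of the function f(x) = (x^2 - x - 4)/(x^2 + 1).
f'(x) = (x^2 + 10*x - 1)/(x^4 + 2*x^2 + 1)

Solve f'(x) = 0:
  f'(x) = (x^2 + 10*x - 1)/(x^2 + 1)^2; the denominator is positive wherever f is defined, so f'(x) = 0 ⇔ x^2 + 10*x - 1 = 0.
  x^2 + 10*x - 1 = 0 has no rational roots; quadratic formula: x = (-10 ± √104)/2.
  ⇒ x = -sqrt(26) - 5 ≈ -10.0990, -5 + sqrt(26) ≈ 0.0990

f''(x) = 2*(-x^3 - 15*x^2 + 3*x + 5)/(x^6 + 3*x^4 + 3*x^2 + 1)
Second-derivative test at each critical point:
  f''(-10.0990) = -0.0010 < 0 → local maximum
  f''(0.0990) = 10.0010 > 0 → local minimum

Critical points: x = -sqrt(26) - 5 ≈ -10.0990 (local maximum); x = -5 + sqrt(26) ≈ 0.0990 (local minimum)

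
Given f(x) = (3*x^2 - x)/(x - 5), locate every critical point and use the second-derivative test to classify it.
f'(x) = (3*x^2 - 30*x + 5)/(x^2 - 10*x + 25)

Solve f'(x) = 0:
  f'(x) = (3*x^2 - 30*x + 5)/(x - 5)^2; the denominator is positive wherever f is defined, so f'(x) = 0 ⇔ 3*x^2 - 30*x + 5 = 0.
  3*x^2 - 30*x + 5 = 0 has no rational roots; quadratic formula: x = (30 ± √840)/6.
  ⇒ x = 5 - sqrt(210)/3 ≈ 0.1695, sqrt(210)/3 + 5 ≈ 9.8305

f''(x) = 140/(x^3 - 15*x^2 + 75*x - 125)
Second-derivative test at each critical point:
  f''(0.1695) = -1.2421 < 0 → local maximum
  f''(9.8305) = 1.2421 > 0 → local minimum

Critical points: x = 5 - sqrt(210)/3 ≈ 0.1695 (local maximum); x = sqrt(210)/3 + 5 ≈ 9.8305 (local minimum)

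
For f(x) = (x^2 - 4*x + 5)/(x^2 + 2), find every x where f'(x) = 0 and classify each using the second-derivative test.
f'(x) = 2*(2*x^2 - 3*x - 4)/(x^4 + 4*x^2 + 4)

Solve f'(x) = 0:
  f'(x) = 2*(2*x^2 - 3*x - 4)/(x^2 + 2)^2; the denominator is positive wherever f is defined, so f'(x) = 0 ⇔ 4*x^2 - 6*x - 8 = 0.
  Factor: 4*x^2 - 6*x - 8 = 2*(2*x^2 - 3*x - 4); 2*x^2 - 3*x - 4 = 0 has no rational roots; quadratic formula: x = (3 ± √41)/4.
  ⇒ x = 3/4 - sqrt(41)/4 ≈ -0.8508, 3/4 + sqrt(41)/4 ≈ 2.3508

f''(x) = 2*(-4*x^3 + 9*x^2 + 24*x - 6)/(x^6 + 6*x^4 + 12*x^2 + 8)
Second-derivative test at each critical point:
  f''(-0.8508) = -1.7261 < 0 → local maximum
  f''(2.3508) = 0.2261 > 0 → local minimum

Critical points: x = 3/4 - sqrt(41)/4 ≈ -0.8508 (local maximum); x = 3/4 + sqrt(41)/4 ≈ 2.3508 (local minimum)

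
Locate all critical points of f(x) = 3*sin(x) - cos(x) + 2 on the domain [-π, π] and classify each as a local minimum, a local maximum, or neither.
f'(x) = sin(x) + 3*cos(x)

Solve f'(x) = 0 on [-π, π]:
  f'(x) = 0 ⇔ 3*cos(x) = -sin(x) ⇔ tan(x) = -3, i.e. x = arctan(-3) + nπ; keep the solutions lying in [-π, π].
  ⇒ x = -atan(3) ≈ -1.2490, pi - atan(3) ≈ 1.8925

f''(x) = -3*sin(x) + cos(x)
Second-derivative test at each critical point:
  f''(-1.2490) = 3.1623 > 0 → local minimum
  f''(1.8925) = -3.1623 < 0 → local maximum

Critical points: x = -atan(3) ≈ -1.2490 (local minimum); x = pi - atan(3) ≈ 1.8925 (local maximum)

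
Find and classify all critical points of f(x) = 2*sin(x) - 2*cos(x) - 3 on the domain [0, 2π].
f'(x) = 2*sqrt(2)*sin(x + pi/4)

Solve f'(x) = 0 on [0, 2π]:
  f'(x) = 0 ⇔ 2*cos(x) = -2*sin(x) ⇔ tan(x) = -1, i.e. x = arctan(-1) + nπ; keep the solutions lying in [0, 2π].
  ⇒ x = 3*pi/4 ≈ 2.3562, 7*pi/4 ≈ 5.4978

f''(x) = 2*sqrt(2)*cos(x + pi/4)
Second-derivative test at each critical point:
  f''(2.3562) = -2.8284 < 0 → local maximum
  f''(5.4978) = 2.8284 > 0 → local minimum

Critical points: x = 3*pi/4 ≈ 2.3562 (local maximum); x = 7*pi/4 ≈ 5.4978 (local minimum)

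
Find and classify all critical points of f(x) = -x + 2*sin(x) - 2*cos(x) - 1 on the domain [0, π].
f'(x) = 2*sqrt(2)*sin(x + pi/4) - 1

Solve f'(x) = 0 on [0, π]:
  f'(x) = 0 ⇔ 2*sin(x) + 2*cos(x) = 1. Write the left side as R·cos(x + φ) with R = √(2² + (-2)²) = 2*sqrt(2), cos φ = sqrt(2)/2, sin φ = -sqrt(2)/2; then cos(x + φ) = sqrt(2)/4. Solve for x and keep the solutions lying in [0, π].
  ⇒ x = atan((1 + sqrt(7))/(1 - sqrt(7))) + pi ≈ 1.9948

f''(x) = 2*sqrt(2)*cos(x + pi/4)
Second-derivative test at each critical point:
  f''(1.9948) = -2.6458 < 0 → local maximum

Critical points: x = atan((1 + sqrt(7))/(1 - sqrt(7))) + pi ≈ 1.9948 (local maximum)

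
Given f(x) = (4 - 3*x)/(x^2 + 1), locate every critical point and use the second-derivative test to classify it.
f'(x) = (3*x^2 - 8*x - 3)/(x^4 + 2*x^2 + 1)

Solve f'(x) = 0:
  f'(x) = (x - 3)*(3*x + 1)/(x^2 + 1)^2; the denominator is positive wherever f is defined, so f'(x) = 0 ⇔ 3*x^2 - 8*x - 3 = 0.
  Factor: 3*x^2 - 8*x - 3 = (x - 3)*(3*x + 1) = 0.
  ⇒ x = -1/3, 3

f''(x) = 2*(4*x^2*(4 - 3*x) + (9*x - 4)*(x^2 + 1))/(x^2 + 1)^3
Second-derivative test at each critical point:
  f''(-1/3) = -81/10 < 0 → local maximum
  f''(3) = 1/10 > 0 → local minimum

Critical points: x = -1/3 (local maximum); x = 3 (local minimum)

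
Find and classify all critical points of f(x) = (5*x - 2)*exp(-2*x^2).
f'(x) = (-4*x*(5*x - 2) + 5)*exp(-2*x^2)

Solve f'(x) = 0:
  f'(x) = (-20*x^2 + 8*x + 5)·exp(-2*x^2) and exp(-2*x^2) > 0 for every x, so f'(x) = 0 ⇔ -20*x^2 + 8*x + 5 = 0.
  20*x^2 - 8*x - 5 = 0 has no rational roots; quadratic formula: x = (8 ± √464)/40.
  ⇒ x = 1/5 - sqrt(29)/10 ≈ -0.3385, 1/5 + sqrt(29)/10 ≈ 0.7385

f''(x) = 4*(4*x^2*(5*x - 2) - 15*x + 2)*exp(-2*x^2)
Second-derivative test at each critical point:
  f''(-0.3385) = 17.1287 > 0 → local minimum
  f''(0.7385) = -7.2364 < 0 → local maximum

Critical points: x = 1/5 - sqrt(29)/10 ≈ -0.3385 (local minimum); x = 1/5 + sqrt(29)/10 ≈ 0.7385 (local maximum)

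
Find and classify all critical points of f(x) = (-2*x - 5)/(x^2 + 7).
f'(x) = 2*(x^2 + 5*x - 7)/(x^4 + 14*x^2 + 49)

Solve f'(x) = 0:
  f'(x) = 2*(x^2 + 5*x - 7)/(x^2 + 7)^2; the denominator is positive wherever f is defined, so f'(x) = 0 ⇔ 2*x^2 + 10*x - 14 = 0.
  Factor: 2*x^2 + 10*x - 14 = 2*(x^2 + 5*x - 7); x^2 + 5*x - 7 = 0 has no rational roots; quadratic formula: x = (-5 ± √53)/2.
  ⇒ x = -sqrt(53)/2 - 5/2 ≈ -6.1401, -5/2 + sqrt(53)/2 ≈ 1.1401

f''(x) = 2*(-4*x^2*(2*x + 5) + (6*x + 5)*(x^2 + 7))/(x^2 + 7)^3
Second-derivative test at each critical point:
  f''(-6.1401) = -0.0073 < 0 → local maximum
  f''(1.1401) = 0.2114 > 0 → local minimum

Critical points: x = -sqrt(53)/2 - 5/2 ≈ -6.1401 (local maximum); x = -5/2 + sqrt(53)/2 ≈ 1.1401 (local minimum)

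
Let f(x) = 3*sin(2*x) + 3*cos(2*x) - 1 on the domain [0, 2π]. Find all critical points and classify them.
f'(x) = 6*sqrt(2)*cos(2*x + pi/4)

Solve f'(x) = 0 on [0, 2π]:
  f'(x) = 0 ⇔ 3*cos(2*x) = 3*sin(2*x) ⇔ tan(2*x) = 1, i.e. 2*x = arctan(1) + nπ; keep the solutions lying in [0, 2π].
  ⇒ x = pi/8 ≈ 0.3927, 5*pi/8 ≈ 1.9635, 9*pi/8 ≈ 3.5343, 13*pi/8 ≈ 5.1051

f''(x) = -12*sqrt(2)*sin(2*x + pi/4)
Second-derivative test at each critical point:
  f''(0.3927) = -16.9706 < 0 → local maximum
  f''(1.9635) = 16.9706 > 0 → local minimum
  f''(3.5343) = -16.9706 < 0 → local maximum
  f''(5.1051) = 16.9706 > 0 → local minimum

Critical points: x = pi/8 ≈ 0.3927 (local maximum); x = 5*pi/8 ≈ 1.9635 (local minimum); x = 9*pi/8 ≈ 3.5343 (local maximum); x = 13*pi/8 ≈ 5.1051 (local minimum)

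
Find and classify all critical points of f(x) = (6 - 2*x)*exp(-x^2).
f'(x) = 2*(2*x*(x - 3) - 1)*exp(-x^2)

Solve f'(x) = 0:
  f'(x) = (4*x^2 - 12*x - 2)·exp(-x^2) and exp(-x^2) > 0 for every x, so f'(x) = 0 ⇔ 4*x^2 - 12*x - 2 = 0.
  Factor: 4*x^2 - 12*x - 2 = 2*(2*x^2 - 6*x - 1); 2*x^2 - 6*x - 1 = 0 has no rational roots; quadratic formula: x = (6 ± √44)/4.
  ⇒ x = 3/2 - sqrt(11)/2 ≈ -0.1583, 3/2 + sqrt(11)/2 ≈ 3.1583

f''(x) = 4*(2*x^2*(3 - x) + 3*x - 3)*exp(-x^2)
Second-derivative test at each critical point:
  f''(-0.1583) = -12.9381 < 0 → local maximum
  f''(3.1583) = 0.0006 > 0 → local minimum

Critical points: x = 3/2 - sqrt(11)/2 ≈ -0.1583 (local maximum); x = 3/2 + sqrt(11)/2 ≈ 3.1583 (local minimum)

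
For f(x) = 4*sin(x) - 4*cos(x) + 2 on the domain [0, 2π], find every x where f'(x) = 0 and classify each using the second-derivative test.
f'(x) = 4*sqrt(2)*sin(x + pi/4)

Solve f'(x) = 0 on [0, 2π]:
  f'(x) = 0 ⇔ 4*cos(x) = -4*sin(x) ⇔ tan(x) = -1, i.e. x = arctan(-1) + nπ; keep the solutions lying in [0, 2π].
  ⇒ x = 3*pi/4 ≈ 2.3562, 7*pi/4 ≈ 5.4978

f''(x) = 4*sqrt(2)*cos(x + pi/4)
Second-derivative test at each critical point:
  f''(2.3562) = -5.6569 < 0 → local maximum
  f''(5.4978) = 5.6569 > 0 → local minimum

Critical points: x = 3*pi/4 ≈ 2.3562 (local maximum); x = 7*pi/4 ≈ 5.4978 (local minimum)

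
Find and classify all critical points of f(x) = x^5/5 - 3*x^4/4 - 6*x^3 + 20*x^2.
f'(x) = x*(x^3 - 3*x^2 - 18*x + 40)

Solve f'(x) = 0:
  Factor: x^4 - 3*x^3 - 18*x^2 + 40*x = x*(x - 5)*(x - 2)*(x + 4) = 0.
  ⇒ x = -4, 0, 2, 5

f''(x) = 4*x^3 - 9*x^2 - 36*x + 40
Second-derivative test at each critical point:
  f''(-4) = -216 < 0 → local maximum
  f''(0) = 40 > 0 → local minimum
  f''(2) = -36 < 0 → local maximum
  f''(5) = 135 > 0 → local minimum

Critical points: x = -4 (local maximum); x = 0 (local minimum); x = 2 (local maximum); x = 5 (local minimum)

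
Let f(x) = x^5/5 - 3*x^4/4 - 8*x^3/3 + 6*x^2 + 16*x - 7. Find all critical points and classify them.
f'(x) = x^4 - 3*x^3 - 8*x^2 + 12*x + 16

Solve f'(x) = 0:
  Factor: x^4 - 3*x^3 - 8*x^2 + 12*x + 16 = (x - 4)*(x - 2)*(x + 1)*(x + 2) = 0.
  ⇒ x = -2, -1, 2, 4

f''(x) = 4*x^3 - 9*x^2 - 16*x + 12
Second-derivative test at each critical point:
  f''(-2) = -24 < 0 → local maximum
  f''(-1) = 15 > 0 → local minimum
  f''(2) = -24 < 0 → local maximum
  f''(4) = 60 > 0 → local minimum

Critical points: x = -2 (local maximum); x = -1 (local minimum); x = 2 (local maximum); x = 4 (local minimum)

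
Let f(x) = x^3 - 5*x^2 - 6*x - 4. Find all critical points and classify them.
f'(x) = 3*x^2 - 10*x - 6

Solve f'(x) = 0:
  3*x^2 - 10*x - 6 = 0 has no rational roots; quadratic formula: x = (10 ± √172)/6.
  ⇒ x = 5/3 - sqrt(43)/3 ≈ -0.5191, 5/3 + sqrt(43)/3 ≈ 3.8525

f''(x) = 6*x - 10
Second-derivative test at each critical point:
  f''(-0.5191) = -13.1149 < 0 → local maximum
  f''(3.8525) = 13.1149 > 0 → local minimum

Critical points: x = 5/3 - sqrt(43)/3 ≈ -0.5191 (local maximum); x = 5/3 + sqrt(43)/3 ≈ 3.8525 (local minimum)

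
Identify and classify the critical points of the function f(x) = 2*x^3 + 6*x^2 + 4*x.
f'(x) = 6*x^2 + 12*x + 4

Solve f'(x) = 0:
  Factor: 6*x^2 + 12*x + 4 = 2*(3*x^2 + 6*x + 2); 3*x^2 + 6*x + 2 = 0 has no rational roots; quadratic formula: x = (-6 ± √12)/6.
  ⇒ x = -1 - sqrt(3)/3 ≈ -1.5774, -1 + sqrt(3)/3 ≈ -0.4226

f''(x) = 12*x + 12
Second-derivative test at each critical point:
  f''(-1.5774) = -6.9282 < 0 → local maximum
  f''(-0.4226) = 6.9282 > 0 → local minimum

Critical points: x = -1 - sqrt(3)/3 ≈ -1.5774 (local maximum); x = -1 + sqrt(3)/3 ≈ -0.4226 (local minimum)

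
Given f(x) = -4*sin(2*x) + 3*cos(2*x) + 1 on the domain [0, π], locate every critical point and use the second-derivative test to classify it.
f'(x) = -6*sin(2*x) - 8*cos(2*x)

Solve f'(x) = 0 on [0, π]:
  f'(x) = 0 ⇔ -4*cos(2*x) = 3*sin(2*x) ⇔ tan(2*x) = -4/3, i.e. 2*x = arctan(-4/3) + nπ; keep the solutions lying in [0, π].
  ⇒ x = -atan(4/3)/2 + pi/2 ≈ 1.1071, pi - atan(4/3)/2 ≈ 2.6779

f''(x) = 16*sin(2*x) - 12*cos(2*x)
Second-derivative test at each critical point:
  f''(1.1071) = 20 > 0 → local minimum
  f''(2.6779) = -20 < 0 → local maximum

Critical points: x = -atan(4/3)/2 + pi/2 ≈ 1.1071 (local minimum); x = pi - atan(4/3)/2 ≈ 2.6779 (local maximum)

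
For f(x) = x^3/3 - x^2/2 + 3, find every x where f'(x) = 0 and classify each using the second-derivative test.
f'(x) = x*(x - 1)

Solve f'(x) = 0:
  Factor: x^2 - x = x*(x - 1) = 0.
  ⇒ x = 0, 1

f''(x) = 2*x - 1
Second-derivative test at each critical point:
  f''(0) = -1 < 0 → local maximum
  f''(1) = 1 > 0 → local minimum

Critical points: x = 0 (local maximum); x = 1 (local minimum)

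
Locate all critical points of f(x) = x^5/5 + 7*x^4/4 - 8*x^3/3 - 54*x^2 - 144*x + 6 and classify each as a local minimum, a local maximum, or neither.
f'(x) = x^4 + 7*x^3 - 8*x^2 - 108*x - 144

Solve f'(x) = 0:
  Factor: x^4 + 7*x^3 - 8*x^2 - 108*x - 144 = (x - 4)*(x + 2)*(x + 3)*(x + 6) = 0.
  ⇒ x = -6, -3, -2, 4

f''(x) = 4*x^3 + 21*x^2 - 16*x - 108
Second-derivative test at each critical point:
  f''(-6) = -120 < 0 → local maximum
  f''(-3) = 21 > 0 → local minimum
  f''(-2) = -24 < 0 → local maximum
  f''(4) = 420 > 0 → local minimum

Critical points: x = -6 (local maximum); x = -3 (local minimum); x = -2 (local maximum); x = 4 (local minimum)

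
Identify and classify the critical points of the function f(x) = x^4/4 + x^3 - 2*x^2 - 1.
f'(x) = x*(x^2 + 3*x - 4)

Solve f'(x) = 0:
  Factor: x^3 + 3*x^2 - 4*x = x*(x - 1)*(x + 4) = 0.
  ⇒ x = -4, 0, 1

f''(x) = 3*x^2 + 6*x - 4
Second-derivative test at each critical point:
  f''(-4) = 20 > 0 → local minimum
  f''(0) = -4 < 0 → local maximum
  f''(1) = 5 > 0 → local minimum

Critical points: x = -4 (local minimum); x = 0 (local maximum); x = 1 (local minimum)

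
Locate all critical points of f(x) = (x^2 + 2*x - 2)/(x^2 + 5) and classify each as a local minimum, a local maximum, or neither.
f'(x) = 2*(-x^2 + 7*x + 5)/(x^4 + 10*x^2 + 25)

Solve f'(x) = 0:
  f'(x) = -2*(x^2 - 7*x - 5)/(x^2 + 5)^2; the denominator is positive wherever f is defined, so f'(x) = 0 ⇔ -2*x^2 + 14*x + 10 = 0.
  Factor: -2*x^2 + 14*x + 10 = -2*(x^2 - 7*x - 5); x^2 - 7*x - 5 = 0 has no rational roots; quadratic formula: x = (7 ± √69)/2.
  ⇒ x = 7/2 - sqrt(69)/2 ≈ -0.6533, 7/2 + sqrt(69)/2 ≈ 7.6533

f''(x) = 2*(2*x^3 - 21*x^2 - 30*x + 35)/(x^6 + 15*x^4 + 75*x^2 + 125)
Second-derivative test at each critical point:
  f''(-0.6533) = 0.5641 > 0 → local minimum
  f''(7.6533) = -0.0041 < 0 → local maximum

Critical points: x = 7/2 - sqrt(69)/2 ≈ -0.6533 (local minimum); x = 7/2 + sqrt(69)/2 ≈ 7.6533 (local maximum)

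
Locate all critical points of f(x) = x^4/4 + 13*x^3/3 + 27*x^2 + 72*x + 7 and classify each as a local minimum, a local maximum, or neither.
f'(x) = x^3 + 13*x^2 + 54*x + 72

Solve f'(x) = 0:
  Factor: x^3 + 13*x^2 + 54*x + 72 = (x + 3)*(x + 4)*(x + 6) = 0.
  ⇒ x = -6, -4, -3

f''(x) = 3*x^2 + 26*x + 54
Second-derivative test at each critical point:
  f''(-6) = 6 > 0 → local minimum
  f''(-4) = -2 < 0 → local maximum
  f''(-3) = 3 > 0 → local minimum

Critical points: x = -6 (local minimum); x = -4 (local maximum); x = -3 (local minimum)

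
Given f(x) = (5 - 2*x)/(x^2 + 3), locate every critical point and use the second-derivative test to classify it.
f'(x) = 2*(x^2 - 5*x - 3)/(x^4 + 6*x^2 + 9)

Solve f'(x) = 0:
  f'(x) = 2*(x^2 - 5*x - 3)/(x^2 + 3)^2; the denominator is positive wherever f is defined, so f'(x) = 0 ⇔ 2*x^2 - 10*x - 6 = 0.
  Factor: 2*x^2 - 10*x - 6 = 2*(x^2 - 5*x - 3); x^2 - 5*x - 3 = 0 has no rational roots; quadratic formula: x = (5 ± √37)/2.
  ⇒ x = 5/2 - sqrt(37)/2 ≈ -0.5414, 5/2 + sqrt(37)/2 ≈ 5.5414

f''(x) = 2*(4*x^2*(5 - 2*x) + (6*x - 5)*(x^2 + 3))/(x^2 + 3)^3
Second-derivative test at each critical point:
  f''(-0.5414) = -1.1218 < 0 → local maximum
  f''(5.5414) = 0.0107 > 0 → local minimum

Critical points: x = 5/2 - sqrt(37)/2 ≈ -0.5414 (local maximum); x = 5/2 + sqrt(37)/2 ≈ 5.5414 (local minimum)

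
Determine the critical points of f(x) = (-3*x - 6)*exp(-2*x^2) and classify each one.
f'(x) = 3*(4*x*(x + 2) - 1)*exp(-2*x^2)

Solve f'(x) = 0:
  f'(x) = (12*x^2 + 24*x - 3)·exp(-2*x^2) and exp(-2*x^2) > 0 for every x, so f'(x) = 0 ⇔ 12*x^2 + 24*x - 3 = 0.
  Factor: 12*x^2 + 24*x - 3 = 3*(4*x^2 + 8*x - 1); 4*x^2 + 8*x - 1 = 0 has no rational roots; quadratic formula: x = (-8 ± √80)/8.
  ⇒ x = -sqrt(5)/2 - 1 ≈ -2.1180, -1 + sqrt(5)/2 ≈ 0.1180

f''(x) = 12*(-4*x^2*(x + 2) + 3*x + 2)*exp(-2*x^2)
Second-derivative test at each critical point:
  f''(-2.1180) = -0.0034 < 0 → local maximum
  f''(0.1180) = 26.0955 > 0 → local minimum

Critical points: x = -sqrt(5)/2 - 1 ≈ -2.1180 (local maximum); x = -1 + sqrt(5)/2 ≈ 0.1180 (local minimum)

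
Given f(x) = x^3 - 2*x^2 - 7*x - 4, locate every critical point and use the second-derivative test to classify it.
f'(x) = 3*x^2 - 4*x - 7

Solve f'(x) = 0:
  Factor: 3*x^2 - 4*x - 7 = (x + 1)*(3*x - 7) = 0.
  ⇒ x = -1, 7/3

f''(x) = 6*x - 4
Second-derivative test at each critical point:
  f''(-1) = -10 < 0 → local maximum
  f''(7/3) = 10 > 0 → local minimum

Critical points: x = -1 (local maximum); x = 7/3 (local minimum)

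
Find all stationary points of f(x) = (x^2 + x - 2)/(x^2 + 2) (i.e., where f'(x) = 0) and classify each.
f'(x) = (-x^2 + 8*x + 2)/(x^4 + 4*x^2 + 4)

Solve f'(x) = 0:
  f'(x) = -(x^2 - 8*x - 2)/(x^2 + 2)^2; the denominator is positive wherever f is defined, so f'(x) = 0 ⇔ -x^2 + 8*x + 2 = 0.
  x^2 - 8*x - 2 = 0 has no rational roots; quadratic formula: x = (8 ± √72)/2.
  ⇒ x = 4 - 3*sqrt(2) ≈ -0.2426, 4 + 3*sqrt(2) ≈ 8.2426

f''(x) = 2*(x^3 - 12*x^2 - 6*x + 8)/(x^6 + 6*x^4 + 12*x^2 + 8)
Second-derivative test at each critical point:
  f''(-0.2426) = 2.0017 > 0 → local minimum
  f''(8.2426) = -0.0017 < 0 → local maximum

Critical points: x = 4 - 3*sqrt(2) ≈ -0.2426 (local minimum); x = 4 + 3*sqrt(2) ≈ 8.2426 (local maximum)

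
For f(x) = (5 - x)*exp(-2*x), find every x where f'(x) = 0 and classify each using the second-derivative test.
f'(x) = (2*x - 11)*exp(-2*x)

Solve f'(x) = 0:
  f'(x) = (2*x - 11)·exp(-2*x) and exp(-2*x) > 0 for every x, so f'(x) = 0 ⇔ 2*x - 11 = 0.
  2*x - 11 = 0.
  ⇒ x = 11/2

f''(x) = 4*(6 - x)*exp(-2*x)
Second-derivative test at each critical point:
  f''(11/2) = 3.340e-05 > 0 → local minimum

Critical points: x = 11/2 (local minimum)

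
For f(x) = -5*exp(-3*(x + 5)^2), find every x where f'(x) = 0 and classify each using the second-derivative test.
f'(x) = 30*(x + 5)*exp(-3*(x + 5)^2)

Solve f'(x) = 0:
  f'(x) = (30*x + 150)·exp(-3*(x + 5)^2) and exp(-3*(x + 5)^2) > 0 for every x, so f'(x) = 0 ⇔ 30*x + 150 = 0.
  Factor: 30*x + 150 = 30*(x + 5) = 0.
  ⇒ x = -5

f''(x) = 30*(1 - 6*(x + 5)^2)*exp(-3*(x + 5)^2)
Second-derivative test at each critical point:
  f''(-5) = 30 > 0 → local minimum

Critical points: x = -5 (local minimum)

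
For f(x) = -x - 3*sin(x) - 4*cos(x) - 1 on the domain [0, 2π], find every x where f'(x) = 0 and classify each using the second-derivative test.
f'(x) = 4*sin(x) - 3*cos(x) - 1

Solve f'(x) = 0 on [0, 2π]:
  f'(x) = 0 ⇔ 4*sin(x) - 3*cos(x) = 1. Write the left side as R·cos(x + φ) with R = √((-3)² + (-4)²) = 5, cos φ = -3/5, sin φ = -4/5; then cos(x + φ) = 1/5. Solve for x and keep the solutions lying in [0, 2π].
  ⇒ x = atan((4 + 6*sqrt(6))/(-3 + 8*sqrt(6))) ≈ 0.8449, atan((4 - 6*sqrt(6))/(-8*sqrt(6) - 3)) + pi ≈ 3.5837

f''(x) = 3*sin(x) + 4*cos(x)
Second-derivative test at each critical point:
  f''(0.8449) = 4.8990 > 0 → local minimum
  f''(3.5837) = -4.8990 < 0 → local maximum

Critical points: x = atan((4 + 6*sqrt(6))/(-3 + 8*sqrt(6))) ≈ 0.8449 (local minimum); x = atan((4 - 6*sqrt(6))/(-8*sqrt(6) - 3)) + pi ≈ 3.5837 (local maximum)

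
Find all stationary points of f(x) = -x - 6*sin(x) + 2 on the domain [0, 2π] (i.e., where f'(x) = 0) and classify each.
f'(x) = -6*cos(x) - 1

Solve f'(x) = 0 on [0, 2π]:
  f'(x) = 0 ⇔ cos(x) = -1/6, i.e. x = ±arccos(-1/6) + 2nπ; keep the solutions lying in [0, 2π].
  ⇒ x = acos(-1/6) ≈ 1.7382, -acos(-1/6) + 2*pi ≈ 4.5449

f''(x) = 6*sin(x)
Second-derivative test at each critical point:
  f''(1.7382) = 5.9161 > 0 → local minimum
  f''(4.5449) = -5.9161 < 0 → local maximum

Critical points: x = acos(-1/6) ≈ 1.7382 (local minimum); x = -acos(-1/6) + 2*pi ≈ 4.5449 (local maximum)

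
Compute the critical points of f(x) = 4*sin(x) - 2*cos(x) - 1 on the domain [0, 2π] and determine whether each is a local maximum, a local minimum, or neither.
f'(x) = 2*sin(x) + 4*cos(x)

Solve f'(x) = 0 on [0, 2π]:
  f'(x) = 0 ⇔ 4*cos(x) = -2*sin(x) ⇔ tan(x) = -2, i.e. x = arctan(-2) + nπ; keep the solutions lying in [0, 2π].
  ⇒ x = pi - atan(2) ≈ 2.0344, -atan(2) + 2*pi ≈ 5.1760

f''(x) = -4*sin(x) + 2*cos(x)
Second-derivative test at each critical point:
  f''(2.0344) = -4.4721 < 0 → local maximum
  f''(5.1760) = 4.4721 > 0 → local minimum

Critical points: x = pi - atan(2) ≈ 2.0344 (local maximum); x = -atan(2) + 2*pi ≈ 5.1760 (local minimum)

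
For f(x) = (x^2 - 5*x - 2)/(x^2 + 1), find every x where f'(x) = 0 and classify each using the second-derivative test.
f'(x) = (5*x^2 + 6*x - 5)/(x^4 + 2*x^2 + 1)

Solve f'(x) = 0:
  f'(x) = (5*x^2 + 6*x - 5)/(x^2 + 1)^2; the denominator is positive wherever f is defined, so f'(x) = 0 ⇔ 5*x^2 + 6*x - 5 = 0.
  5*x^2 + 6*x - 5 = 0 has no rational roots; quadratic formula: x = (-6 ± √136)/10.
  ⇒ x = -sqrt(34)/5 - 3/5 ≈ -1.7662, -3/5 + sqrt(34)/5 ≈ 0.5662

f''(x) = 2*(-5*x^3 - 9*x^2 + 15*x + 3)/(x^6 + 3*x^4 + 3*x^2 + 1)
Second-derivative test at each critical point:
  f''(-1.7662) = -0.6872 < 0 → local maximum
  f''(0.5662) = 6.6872 > 0 → local minimum

Critical points: x = -sqrt(34)/5 - 3/5 ≈ -1.7662 (local maximum); x = -3/5 + sqrt(34)/5 ≈ 0.5662 (local minimum)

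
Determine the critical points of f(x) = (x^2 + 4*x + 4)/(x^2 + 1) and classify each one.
f'(x) = 2*(-2*x^2 - 3*x + 2)/(x^4 + 2*x^2 + 1)

Solve f'(x) = 0:
  f'(x) = -2*(x + 2)*(2*x - 1)/(x^2 + 1)^2; the denominator is positive wherever f is defined, so f'(x) = 0 ⇔ -4*x^2 - 6*x + 4 = 0.
  Factor: -4*x^2 - 6*x + 4 = -2*(x + 2)*(2*x - 1) = 0.
  ⇒ x = -2, 1/2

f''(x) = 2*(4*x^3 + 9*x^2 - 12*x - 3)/(x^6 + 3*x^4 + 3*x^2 + 1)
Second-derivative test at each critical point:
  f''(-2) = 2/5 > 0 → local minimum
  f''(1/2) = -32/5 < 0 → local maximum

Critical points: x = -2 (local minimum); x = 1/2 (local maximum)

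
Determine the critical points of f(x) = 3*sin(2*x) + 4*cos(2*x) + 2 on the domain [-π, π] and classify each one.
f'(x) = -8*sin(2*x) + 6*cos(2*x)

Solve f'(x) = 0 on [-π, π]:
  f'(x) = 0 ⇔ 3*cos(2*x) = 4*sin(2*x) ⇔ tan(2*x) = 3/4, i.e. 2*x = arctan(3/4) + nπ; keep the solutions lying in [-π, π].
  ⇒ x = -pi + atan(3/4)/2 ≈ -2.8198, -pi/2 + atan(3/4)/2 ≈ -1.2490, atan(3/4)/2 ≈ 0.3218, atan(3/4)/2 + pi/2 ≈ 1.8925

f''(x) = -12*sin(2*x) - 16*cos(2*x)
Second-derivative test at each critical point:
  f''(-2.8198) = -20 < 0 → local maximum
  f''(-1.2490) = 20 > 0 → local minimum
  f''(0.3218) = -20 < 0 → local maximum
  f''(1.8925) = 20 > 0 → local minimum

Critical points: x = -pi + atan(3/4)/2 ≈ -2.8198 (local maximum); x = -pi/2 + atan(3/4)/2 ≈ -1.2490 (local minimum); x = atan(3/4)/2 ≈ 0.3218 (local maximum); x = atan(3/4)/2 + pi/2 ≈ 1.8925 (local minimum)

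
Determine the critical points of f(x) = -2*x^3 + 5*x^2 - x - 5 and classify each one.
f'(x) = -6*x^2 + 10*x - 1

Solve f'(x) = 0:
  6*x^2 - 10*x + 1 = 0 has no rational roots; quadratic formula: x = (10 ± √76)/12.
  ⇒ x = 5/6 - sqrt(19)/6 ≈ 0.1069, sqrt(19)/6 + 5/6 ≈ 1.5598

f''(x) = 10 - 12*x
Second-derivative test at each critical point:
  f''(0.1069) = 8.7178 > 0 → local minimum
  f''(1.5598) = -8.7178 < 0 → local maximum

Critical points: x = 5/6 - sqrt(19)/6 ≈ 0.1069 (local minimum); x = sqrt(19)/6 + 5/6 ≈ 1.5598 (local maximum)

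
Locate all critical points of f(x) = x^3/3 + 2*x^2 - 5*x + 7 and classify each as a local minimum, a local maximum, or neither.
f'(x) = x^2 + 4*x - 5

Solve f'(x) = 0:
  Factor: x^2 + 4*x - 5 = (x - 1)*(x + 5) = 0.
  ⇒ x = -5, 1

f''(x) = 2*x + 4
Second-derivative test at each critical point:
  f''(-5) = -6 < 0 → local maximum
  f''(1) = 6 > 0 → local minimum

Critical points: x = -5 (local maximum); x = 1 (local minimum)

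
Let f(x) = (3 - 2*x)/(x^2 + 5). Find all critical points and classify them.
f'(x) = 2*(x^2 - 3*x - 5)/(x^4 + 10*x^2 + 25)

Solve f'(x) = 0:
  f'(x) = 2*(x^2 - 3*x - 5)/(x^2 + 5)^2; the denominator is positive wherever f is defined, so f'(x) = 0 ⇔ 2*x^2 - 6*x - 10 = 0.
  Factor: 2*x^2 - 6*x - 10 = 2*(x^2 - 3*x - 5); x^2 - 3*x - 5 = 0 has no rational roots; quadratic formula: x = (3 ± √29)/2.
  ⇒ x = 3/2 - sqrt(29)/2 ≈ -1.1926, 3/2 + sqrt(29)/2 ≈ 4.1926

f''(x) = 2*(4*x^2*(3 - 2*x) + 3*(2*x - 1)*(x^2 + 5))/(x^2 + 5)^3
Second-derivative test at each critical point:
  f''(-1.1926) = -0.2611 < 0 → local maximum
  f''(4.1926) = 0.0211 > 0 → local minimum

Critical points: x = 3/2 - sqrt(29)/2 ≈ -1.1926 (local maximum); x = 3/2 + sqrt(29)/2 ≈ 4.1926 (local minimum)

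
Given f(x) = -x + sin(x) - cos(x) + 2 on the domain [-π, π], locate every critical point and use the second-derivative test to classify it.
f'(x) = sin(x) + cos(x) - 1

Solve f'(x) = 0 on [-π, π]:
  f'(x) = 0 ⇔ sin(x) + cos(x) = 1. Write the left side as R·cos(x + φ) with R = √(1² + (-1)²) = sqrt(2), cos φ = sqrt(2)/2, sin φ = -sqrt(2)/2; then cos(x + φ) = sqrt(2)/2. Solve for x and keep the solutions lying in [-π, π].
  ⇒ x = 0, pi/2 ≈ 1.5708

f''(x) = -sin(x) + cos(x)
Second-derivative test at each critical point:
  f''(0) = 1 > 0 → local minimum
  f''(1.5708) = -1 < 0 → local maximum

Critical points: x = 0 (local minimum); x = pi/2 ≈ 1.5708 (local maximum)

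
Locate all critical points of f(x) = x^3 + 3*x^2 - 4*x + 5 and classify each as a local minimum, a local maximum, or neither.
f'(x) = 3*x^2 + 6*x - 4

Solve f'(x) = 0:
  3*x^2 + 6*x - 4 = 0 has no rational roots; quadratic formula: x = (-6 ± √84)/6.
  ⇒ x = -sqrt(21)/3 - 1 ≈ -2.5275, -1 + sqrt(21)/3 ≈ 0.5275

f''(x) = 6*x + 6
Second-derivative test at each critical point:
  f''(-2.5275) = -9.1652 < 0 → local maximum
  f''(0.5275) = 9.1652 > 0 → local minimum

Critical points: x = -sqrt(21)/3 - 1 ≈ -2.5275 (local maximum); x = -1 + sqrt(21)/3 ≈ 0.5275 (local minimum)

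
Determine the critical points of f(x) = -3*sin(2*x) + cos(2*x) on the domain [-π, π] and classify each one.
f'(x) = -2*sin(2*x) - 6*cos(2*x)

Solve f'(x) = 0 on [-π, π]:
  f'(x) = 0 ⇔ -3*cos(2*x) = sin(2*x) ⇔ tan(2*x) = -3, i.e. 2*x = arctan(-3) + nπ; keep the solutions lying in [-π, π].
  ⇒ x = -pi/2 - atan(3)/2 ≈ -2.1953, -atan(3)/2 ≈ -0.6245, -atan(3)/2 + pi/2 ≈ 0.9463, pi - atan(3)/2 ≈ 2.5171

f''(x) = 12*sin(2*x) - 4*cos(2*x)
Second-derivative test at each critical point:
  f''(-2.1953) = 12.6491 > 0 → local minimum
  f''(-0.6245) = -12.6491 < 0 → local maximum
  f''(0.9463) = 12.6491 > 0 → local minimum
  f''(2.5171) = -12.6491 < 0 → local maximum

Critical points: x = -pi/2 - atan(3)/2 ≈ -2.1953 (local minimum); x = -atan(3)/2 ≈ -0.6245 (local maximum); x = -atan(3)/2 + pi/2 ≈ 0.9463 (local minimum); x = pi - atan(3)/2 ≈ 2.5171 (local maximum)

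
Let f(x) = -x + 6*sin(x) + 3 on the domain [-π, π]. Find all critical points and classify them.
f'(x) = 6*cos(x) - 1

Solve f'(x) = 0 on [-π, π]:
  f'(x) = 0 ⇔ cos(x) = 1/6, i.e. x = ±arccos(1/6) + 2nπ; keep the solutions lying in [-π, π].
  ⇒ x = -acos(1/6) ≈ -1.4033, acos(1/6) ≈ 1.4033

f''(x) = -6*sin(x)
Second-derivative test at each critical point:
  f''(-1.4033) = 5.9161 > 0 → local minimum
  f''(1.4033) = -5.9161 < 0 → local maximum

Critical points: x = -acos(1/6) ≈ -1.4033 (local minimum); x = acos(1/6) ≈ 1.4033 (local maximum)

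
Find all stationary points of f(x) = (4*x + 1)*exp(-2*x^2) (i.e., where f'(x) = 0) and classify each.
f'(x) = 4*(-x*(4*x + 1) + 1)*exp(-2*x^2)

Solve f'(x) = 0:
  f'(x) = (-16*x^2 - 4*x + 4)·exp(-2*x^2) and exp(-2*x^2) > 0 for every x, so f'(x) = 0 ⇔ -16*x^2 - 4*x + 4 = 0.
  Factor: -16*x^2 - 4*x + 4 = -4*(4*x^2 + x - 1); 4*x^2 + x - 1 = 0 has no rational roots; quadratic formula: x = (-1 ± √17)/8.
  ⇒ x = -sqrt(17)/8 - 1/8 ≈ -0.6404, -1/8 + sqrt(17)/8 ≈ 0.3904

f''(x) = 4*(4*x^2*(4*x + 1) - 12*x - 1)*exp(-2*x^2)
Second-derivative test at each critical point:
  f''(-0.6404) = 7.2624 > 0 → local minimum
  f''(0.3904) = -12.1593 < 0 → local maximum

Critical points: x = -sqrt(17)/8 - 1/8 ≈ -0.6404 (local minimum); x = -1/8 + sqrt(17)/8 ≈ 0.3904 (local maximum)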